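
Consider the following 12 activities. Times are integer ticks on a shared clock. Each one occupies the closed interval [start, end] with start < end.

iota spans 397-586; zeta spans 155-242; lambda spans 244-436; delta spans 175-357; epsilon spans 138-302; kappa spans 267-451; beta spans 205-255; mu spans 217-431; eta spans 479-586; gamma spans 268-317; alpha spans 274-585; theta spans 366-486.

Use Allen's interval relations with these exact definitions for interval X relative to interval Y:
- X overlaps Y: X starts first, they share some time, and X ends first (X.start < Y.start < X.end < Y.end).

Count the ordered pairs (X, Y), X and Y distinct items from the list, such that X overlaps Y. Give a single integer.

32

Checking all 132 ordered pairs for relation 'overlaps'; matching pairs in alphabetical order:
(alpha, eta): alpha overlaps eta ✓
(alpha, iota): alpha overlaps iota ✓
(beta, lambda): beta overlaps lambda ✓
(beta, mu): beta overlaps mu ✓
(delta, alpha): delta overlaps alpha ✓
(delta, kappa): delta overlaps kappa ✓
(delta, lambda): delta overlaps lambda ✓
(delta, mu): delta overlaps mu ✓
(epsilon, alpha): epsilon overlaps alpha ✓
(epsilon, delta): epsilon overlaps delta ✓
(epsilon, gamma): epsilon overlaps gamma ✓
(epsilon, kappa): epsilon overlaps kappa ✓
(epsilon, lambda): epsilon overlaps lambda ✓
(epsilon, mu): epsilon overlaps mu ✓
(gamma, alpha): gamma overlaps alpha ✓
(kappa, alpha): kappa overlaps alpha ✓
(kappa, iota): kappa overlaps iota ✓
(kappa, theta): kappa overlaps theta ✓
(lambda, alpha): lambda overlaps alpha ✓
(lambda, iota): lambda overlaps iota ✓
(lambda, kappa): lambda overlaps kappa ✓
(lambda, theta): lambda overlaps theta ✓
(mu, alpha): mu overlaps alpha ✓
(mu, iota): mu overlaps iota ✓
... plus 8 further pairs not listed.
Count: 32.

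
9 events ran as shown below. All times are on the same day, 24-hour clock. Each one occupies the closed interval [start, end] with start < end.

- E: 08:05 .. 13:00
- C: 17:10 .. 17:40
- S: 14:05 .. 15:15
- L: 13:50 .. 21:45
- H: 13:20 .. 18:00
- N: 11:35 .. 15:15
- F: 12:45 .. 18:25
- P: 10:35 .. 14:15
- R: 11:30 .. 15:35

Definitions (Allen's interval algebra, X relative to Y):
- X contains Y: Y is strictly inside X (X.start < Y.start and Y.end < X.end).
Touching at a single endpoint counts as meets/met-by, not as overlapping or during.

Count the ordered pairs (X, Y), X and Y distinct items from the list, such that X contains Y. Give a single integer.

9

Checking all 72 ordered pairs for relation 'contains'; matching pairs in alphabetical order:
(F, C): F contains C ✓
(F, H): F contains H ✓
(F, S): F contains S ✓
(H, C): H contains C ✓
(H, S): H contains S ✓
(L, C): L contains C ✓
(L, S): L contains S ✓
(R, N): R contains N ✓
(R, S): R contains S ✓
Count: 9.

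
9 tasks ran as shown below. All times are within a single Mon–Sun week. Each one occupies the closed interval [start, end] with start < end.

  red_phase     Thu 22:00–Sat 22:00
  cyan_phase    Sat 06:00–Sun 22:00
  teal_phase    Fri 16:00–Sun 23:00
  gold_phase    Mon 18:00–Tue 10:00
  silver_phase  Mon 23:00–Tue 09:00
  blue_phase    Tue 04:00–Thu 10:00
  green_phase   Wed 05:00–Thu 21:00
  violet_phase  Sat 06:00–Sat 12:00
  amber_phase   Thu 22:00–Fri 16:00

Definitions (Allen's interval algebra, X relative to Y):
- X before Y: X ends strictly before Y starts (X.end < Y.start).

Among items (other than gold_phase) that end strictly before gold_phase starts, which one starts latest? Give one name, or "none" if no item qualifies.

none

Target gold_phase = [Mon 18:00, Tue 10:00].
amber_phase [Thu 22:00, Fri 16:00] → after → excluded.
blue_phase [Tue 04:00, Thu 10:00] → overlapped-by → excluded.
cyan_phase [Sat 06:00, Sun 22:00] → after → excluded.
green_phase [Wed 05:00, Thu 21:00] → after → excluded.
red_phase [Thu 22:00, Sat 22:00] → after → excluded.
silver_phase [Mon 23:00, Tue 09:00] → during → excluded.
teal_phase [Fri 16:00, Sun 23:00] → after → excluded.
violet_phase [Sat 06:00, Sat 12:00] → after → excluded.
No candidates → none.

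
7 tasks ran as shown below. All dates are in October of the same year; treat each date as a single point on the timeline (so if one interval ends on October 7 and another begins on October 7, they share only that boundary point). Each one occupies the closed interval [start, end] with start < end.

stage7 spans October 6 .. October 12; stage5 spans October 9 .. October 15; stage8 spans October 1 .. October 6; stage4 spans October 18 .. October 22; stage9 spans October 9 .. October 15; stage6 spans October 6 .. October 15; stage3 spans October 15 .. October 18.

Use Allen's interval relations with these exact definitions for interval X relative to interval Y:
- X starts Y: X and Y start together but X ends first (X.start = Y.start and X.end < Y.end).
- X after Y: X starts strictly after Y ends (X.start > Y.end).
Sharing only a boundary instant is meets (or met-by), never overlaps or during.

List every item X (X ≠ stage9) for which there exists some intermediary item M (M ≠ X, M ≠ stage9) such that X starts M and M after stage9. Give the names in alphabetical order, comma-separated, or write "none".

Target stage9 = [October 9, October 15].
Intermediaries M with M after stage9: stage4.
Via stage4 — items with X starts stage4: none.
Union: none.

none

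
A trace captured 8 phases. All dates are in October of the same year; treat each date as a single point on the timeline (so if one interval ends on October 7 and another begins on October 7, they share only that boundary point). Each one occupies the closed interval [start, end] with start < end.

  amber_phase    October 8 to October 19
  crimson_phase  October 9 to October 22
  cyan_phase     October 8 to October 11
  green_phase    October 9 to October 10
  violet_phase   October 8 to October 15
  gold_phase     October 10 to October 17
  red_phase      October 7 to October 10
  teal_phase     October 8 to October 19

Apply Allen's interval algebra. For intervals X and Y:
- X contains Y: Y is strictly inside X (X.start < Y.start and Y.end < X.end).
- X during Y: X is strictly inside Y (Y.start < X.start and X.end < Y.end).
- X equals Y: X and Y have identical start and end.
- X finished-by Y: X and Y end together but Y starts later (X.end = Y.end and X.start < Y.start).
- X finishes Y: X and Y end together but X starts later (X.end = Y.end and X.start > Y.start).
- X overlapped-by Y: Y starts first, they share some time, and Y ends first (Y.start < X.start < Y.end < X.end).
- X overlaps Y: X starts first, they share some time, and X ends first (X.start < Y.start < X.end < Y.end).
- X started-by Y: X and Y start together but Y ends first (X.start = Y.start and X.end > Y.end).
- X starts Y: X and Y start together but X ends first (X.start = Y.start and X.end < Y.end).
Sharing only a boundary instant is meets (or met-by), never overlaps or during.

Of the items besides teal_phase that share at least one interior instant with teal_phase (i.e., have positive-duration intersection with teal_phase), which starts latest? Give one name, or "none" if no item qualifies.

gold_phase

Target teal_phase = [October 8, October 19].
amber_phase [October 8, October 19] → equals → candidate.
crimson_phase [October 9, October 22] → overlapped-by → candidate.
cyan_phase [October 8, October 11] → starts → candidate.
gold_phase [October 10, October 17] → during → candidate.
green_phase [October 9, October 10] → during → candidate.
red_phase [October 7, October 10] → overlaps → candidate.
violet_phase [October 8, October 15] → starts → candidate.
Among candidates, latest start is October 10 → gold_phase.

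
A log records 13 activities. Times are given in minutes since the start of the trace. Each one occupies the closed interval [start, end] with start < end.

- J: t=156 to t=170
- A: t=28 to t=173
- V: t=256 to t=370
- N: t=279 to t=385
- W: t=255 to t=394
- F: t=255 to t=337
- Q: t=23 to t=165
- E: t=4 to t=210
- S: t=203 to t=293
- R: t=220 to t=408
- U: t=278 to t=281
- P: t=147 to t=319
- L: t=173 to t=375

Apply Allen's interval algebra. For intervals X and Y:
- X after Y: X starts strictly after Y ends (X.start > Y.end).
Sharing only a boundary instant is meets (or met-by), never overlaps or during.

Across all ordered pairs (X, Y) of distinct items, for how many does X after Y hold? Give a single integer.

29

Checking all 156 ordered pairs for relation 'after'; matching pairs in alphabetical order:
(F, A): F after A ✓
(F, E): F after E ✓
(F, J): F after J ✓
(F, Q): F after Q ✓
(L, J): L after J ✓
(L, Q): L after Q ✓
(N, A): N after A ✓
(N, E): N after E ✓
(N, J): N after J ✓
(N, Q): N after Q ✓
(R, A): R after A ✓
(R, E): R after E ✓
(R, J): R after J ✓
(R, Q): R after Q ✓
(S, A): S after A ✓
(S, J): S after J ✓
(S, Q): S after Q ✓
(U, A): U after A ✓
(U, E): U after E ✓
(U, J): U after J ✓
(U, Q): U after Q ✓
(V, A): V after A ✓
(V, E): V after E ✓
(V, J): V after J ✓
... plus 5 further pairs not listed.
Count: 29.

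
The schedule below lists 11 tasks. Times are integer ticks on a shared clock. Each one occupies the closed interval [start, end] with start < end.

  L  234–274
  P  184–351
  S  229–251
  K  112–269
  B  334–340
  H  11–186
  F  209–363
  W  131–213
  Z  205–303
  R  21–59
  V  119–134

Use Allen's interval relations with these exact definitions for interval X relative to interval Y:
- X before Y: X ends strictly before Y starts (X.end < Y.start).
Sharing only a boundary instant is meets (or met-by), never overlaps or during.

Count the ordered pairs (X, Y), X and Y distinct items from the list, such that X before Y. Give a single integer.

Checking all 110 ordered pairs for relation 'before'; matching pairs in alphabetical order:
(H, B): H before B ✓
(H, F): H before F ✓
(H, L): H before L ✓
(H, S): H before S ✓
(H, Z): H before Z ✓
(K, B): K before B ✓
(L, B): L before B ✓
(R, B): R before B ✓
(R, F): R before F ✓
(R, K): R before K ✓
(R, L): R before L ✓
(R, P): R before P ✓
(R, S): R before S ✓
(R, V): R before V ✓
(R, W): R before W ✓
(R, Z): R before Z ✓
(S, B): S before B ✓
(V, B): V before B ✓
(V, F): V before F ✓
(V, L): V before L ✓
(V, P): V before P ✓
(V, S): V before S ✓
(V, Z): V before Z ✓
(W, B): W before B ✓
... plus 3 further pairs not listed.
Count: 27.

27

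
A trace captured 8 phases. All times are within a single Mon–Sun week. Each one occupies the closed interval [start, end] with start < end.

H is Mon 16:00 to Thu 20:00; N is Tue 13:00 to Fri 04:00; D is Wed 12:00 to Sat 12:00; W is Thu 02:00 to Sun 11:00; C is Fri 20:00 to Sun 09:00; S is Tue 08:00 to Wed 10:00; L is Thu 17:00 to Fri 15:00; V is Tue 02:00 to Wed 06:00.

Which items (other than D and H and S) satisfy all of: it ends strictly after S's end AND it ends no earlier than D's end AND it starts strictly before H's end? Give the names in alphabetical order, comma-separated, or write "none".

Conditions: its end is strictly after S's end (X.end > Wed 10:00) AND its end is no earlier than D's end (X.end >= Sat 12:00) AND its start is strictly before H's end (X.start < Thu 20:00).
C: end Sun 09:00 > Wed 10:00? ✓; end Sun 09:00 >= Sat 12:00? ✓; start Fri 20:00 < Thu 20:00? ✗ → no.
L: end Fri 15:00 > Wed 10:00? ✓; end Fri 15:00 >= Sat 12:00? ✗; start Thu 17:00 < Thu 20:00? ✓ → no.
N: end Fri 04:00 > Wed 10:00? ✓; end Fri 04:00 >= Sat 12:00? ✗; start Tue 13:00 < Thu 20:00? ✓ → no.
V: end Wed 06:00 > Wed 10:00? ✗; end Wed 06:00 >= Sat 12:00? ✗; start Tue 02:00 < Thu 20:00? ✓ → no.
W: end Sun 11:00 > Wed 10:00? ✓; end Sun 11:00 >= Sat 12:00? ✓; start Thu 02:00 < Thu 20:00? ✓ → yes.
Result: W.

W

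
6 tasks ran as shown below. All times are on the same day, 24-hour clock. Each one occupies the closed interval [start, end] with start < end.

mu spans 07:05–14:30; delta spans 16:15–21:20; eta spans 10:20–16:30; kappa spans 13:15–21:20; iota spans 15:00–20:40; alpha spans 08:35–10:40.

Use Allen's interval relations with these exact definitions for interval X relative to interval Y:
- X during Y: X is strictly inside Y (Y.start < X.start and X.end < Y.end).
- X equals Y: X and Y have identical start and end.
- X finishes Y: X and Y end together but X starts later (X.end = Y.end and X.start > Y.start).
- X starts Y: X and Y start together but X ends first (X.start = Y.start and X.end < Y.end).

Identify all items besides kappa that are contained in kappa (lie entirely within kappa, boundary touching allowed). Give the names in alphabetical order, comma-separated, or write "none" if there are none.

Target kappa = [13:15, 21:20].
alpha [08:35, 10:40] → before → no.
delta [16:15, 21:20] → finishes → yes.
eta [10:20, 16:30] → overlaps → no.
iota [15:00, 20:40] → during → yes.
mu [07:05, 14:30] → overlaps → no.
Result: delta, iota.

delta, iota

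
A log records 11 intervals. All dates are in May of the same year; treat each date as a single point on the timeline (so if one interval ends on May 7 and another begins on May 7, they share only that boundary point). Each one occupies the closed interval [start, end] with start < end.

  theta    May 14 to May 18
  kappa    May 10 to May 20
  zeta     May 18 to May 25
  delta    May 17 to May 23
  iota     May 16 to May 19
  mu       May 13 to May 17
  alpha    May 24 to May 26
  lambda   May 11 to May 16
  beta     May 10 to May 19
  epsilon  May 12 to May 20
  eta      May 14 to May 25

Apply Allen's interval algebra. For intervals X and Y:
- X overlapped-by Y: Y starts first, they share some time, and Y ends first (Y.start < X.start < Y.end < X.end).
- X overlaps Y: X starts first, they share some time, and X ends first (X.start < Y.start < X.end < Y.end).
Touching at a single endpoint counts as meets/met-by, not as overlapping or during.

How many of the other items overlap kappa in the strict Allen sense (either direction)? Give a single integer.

3

Target kappa = [May 10, May 20].
alpha [May 24, May 26] → after → no.
beta [May 10, May 19] → starts → no.
delta [May 17, May 23] → overlapped-by → counts.
epsilon [May 12, May 20] → finishes → no.
eta [May 14, May 25] → overlapped-by → counts.
iota [May 16, May 19] → during → no.
lambda [May 11, May 16] → during → no.
mu [May 13, May 17] → during → no.
theta [May 14, May 18] → during → no.
zeta [May 18, May 25] → overlapped-by → counts.
Total: 3.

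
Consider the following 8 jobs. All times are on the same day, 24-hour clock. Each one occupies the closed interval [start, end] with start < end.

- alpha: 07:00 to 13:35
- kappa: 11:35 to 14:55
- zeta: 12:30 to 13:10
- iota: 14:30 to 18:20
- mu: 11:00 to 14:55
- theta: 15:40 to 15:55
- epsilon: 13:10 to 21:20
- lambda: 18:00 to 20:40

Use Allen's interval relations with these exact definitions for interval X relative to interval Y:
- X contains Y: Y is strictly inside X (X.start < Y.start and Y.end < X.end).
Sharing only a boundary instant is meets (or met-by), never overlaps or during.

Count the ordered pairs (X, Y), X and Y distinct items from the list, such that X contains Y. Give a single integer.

7

Checking all 56 ordered pairs for relation 'contains'; matching pairs in alphabetical order:
(alpha, zeta): alpha contains zeta ✓
(epsilon, iota): epsilon contains iota ✓
(epsilon, lambda): epsilon contains lambda ✓
(epsilon, theta): epsilon contains theta ✓
(iota, theta): iota contains theta ✓
(kappa, zeta): kappa contains zeta ✓
(mu, zeta): mu contains zeta ✓
Count: 7.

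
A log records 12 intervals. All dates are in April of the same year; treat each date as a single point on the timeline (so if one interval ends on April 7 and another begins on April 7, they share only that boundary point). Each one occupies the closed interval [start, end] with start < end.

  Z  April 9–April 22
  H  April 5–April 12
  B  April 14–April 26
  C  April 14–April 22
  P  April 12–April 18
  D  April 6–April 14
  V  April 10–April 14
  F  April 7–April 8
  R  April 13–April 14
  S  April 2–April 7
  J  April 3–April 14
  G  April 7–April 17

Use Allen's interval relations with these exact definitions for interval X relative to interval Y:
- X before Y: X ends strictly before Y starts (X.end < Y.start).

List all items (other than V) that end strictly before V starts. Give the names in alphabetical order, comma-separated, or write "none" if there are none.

Target V = [April 10, April 14].
B [April 14, April 26] → met-by → no.
C [April 14, April 22] → met-by → no.
D [April 6, April 14] → finished-by → no.
F [April 7, April 8] → before → yes.
G [April 7, April 17] → contains → no.
H [April 5, April 12] → overlaps → no.
J [April 3, April 14] → finished-by → no.
P [April 12, April 18] → overlapped-by → no.
R [April 13, April 14] → finishes → no.
S [April 2, April 7] → before → yes.
Z [April 9, April 22] → contains → no.
Result: F, S.

F, S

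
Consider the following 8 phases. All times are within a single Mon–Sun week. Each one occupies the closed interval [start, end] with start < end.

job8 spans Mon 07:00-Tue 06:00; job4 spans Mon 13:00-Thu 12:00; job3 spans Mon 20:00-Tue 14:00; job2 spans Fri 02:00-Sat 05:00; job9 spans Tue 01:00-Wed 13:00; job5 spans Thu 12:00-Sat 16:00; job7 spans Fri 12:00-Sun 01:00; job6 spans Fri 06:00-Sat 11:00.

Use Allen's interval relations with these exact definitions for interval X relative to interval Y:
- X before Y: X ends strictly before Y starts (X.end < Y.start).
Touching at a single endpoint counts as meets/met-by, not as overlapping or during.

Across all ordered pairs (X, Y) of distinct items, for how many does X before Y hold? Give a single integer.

15

Checking all 56 ordered pairs for relation 'before'; matching pairs in alphabetical order:
(job3, job2): job3 before job2 ✓
(job3, job5): job3 before job5 ✓
(job3, job6): job3 before job6 ✓
(job3, job7): job3 before job7 ✓
(job4, job2): job4 before job2 ✓
(job4, job6): job4 before job6 ✓
(job4, job7): job4 before job7 ✓
(job8, job2): job8 before job2 ✓
(job8, job5): job8 before job5 ✓
(job8, job6): job8 before job6 ✓
(job8, job7): job8 before job7 ✓
(job9, job2): job9 before job2 ✓
(job9, job5): job9 before job5 ✓
(job9, job6): job9 before job6 ✓
(job9, job7): job9 before job7 ✓
Count: 15.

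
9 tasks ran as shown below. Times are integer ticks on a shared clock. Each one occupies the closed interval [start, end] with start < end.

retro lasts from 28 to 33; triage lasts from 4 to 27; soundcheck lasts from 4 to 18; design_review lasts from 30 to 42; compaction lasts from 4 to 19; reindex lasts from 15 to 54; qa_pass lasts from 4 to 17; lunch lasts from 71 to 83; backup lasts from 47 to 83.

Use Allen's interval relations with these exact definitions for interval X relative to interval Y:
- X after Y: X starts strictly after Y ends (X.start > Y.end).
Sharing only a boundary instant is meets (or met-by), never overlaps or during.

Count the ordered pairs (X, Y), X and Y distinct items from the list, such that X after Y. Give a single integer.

Checking all 72 ordered pairs for relation 'after'; matching pairs in alphabetical order:
(backup, compaction): backup after compaction ✓
(backup, design_review): backup after design_review ✓
(backup, qa_pass): backup after qa_pass ✓
(backup, retro): backup after retro ✓
(backup, soundcheck): backup after soundcheck ✓
(backup, triage): backup after triage ✓
(design_review, compaction): design_review after compaction ✓
(design_review, qa_pass): design_review after qa_pass ✓
(design_review, soundcheck): design_review after soundcheck ✓
(design_review, triage): design_review after triage ✓
(lunch, compaction): lunch after compaction ✓
(lunch, design_review): lunch after design_review ✓
(lunch, qa_pass): lunch after qa_pass ✓
(lunch, reindex): lunch after reindex ✓
(lunch, retro): lunch after retro ✓
(lunch, soundcheck): lunch after soundcheck ✓
(lunch, triage): lunch after triage ✓
(retro, compaction): retro after compaction ✓
(retro, qa_pass): retro after qa_pass ✓
(retro, soundcheck): retro after soundcheck ✓
(retro, triage): retro after triage ✓
Count: 21.

21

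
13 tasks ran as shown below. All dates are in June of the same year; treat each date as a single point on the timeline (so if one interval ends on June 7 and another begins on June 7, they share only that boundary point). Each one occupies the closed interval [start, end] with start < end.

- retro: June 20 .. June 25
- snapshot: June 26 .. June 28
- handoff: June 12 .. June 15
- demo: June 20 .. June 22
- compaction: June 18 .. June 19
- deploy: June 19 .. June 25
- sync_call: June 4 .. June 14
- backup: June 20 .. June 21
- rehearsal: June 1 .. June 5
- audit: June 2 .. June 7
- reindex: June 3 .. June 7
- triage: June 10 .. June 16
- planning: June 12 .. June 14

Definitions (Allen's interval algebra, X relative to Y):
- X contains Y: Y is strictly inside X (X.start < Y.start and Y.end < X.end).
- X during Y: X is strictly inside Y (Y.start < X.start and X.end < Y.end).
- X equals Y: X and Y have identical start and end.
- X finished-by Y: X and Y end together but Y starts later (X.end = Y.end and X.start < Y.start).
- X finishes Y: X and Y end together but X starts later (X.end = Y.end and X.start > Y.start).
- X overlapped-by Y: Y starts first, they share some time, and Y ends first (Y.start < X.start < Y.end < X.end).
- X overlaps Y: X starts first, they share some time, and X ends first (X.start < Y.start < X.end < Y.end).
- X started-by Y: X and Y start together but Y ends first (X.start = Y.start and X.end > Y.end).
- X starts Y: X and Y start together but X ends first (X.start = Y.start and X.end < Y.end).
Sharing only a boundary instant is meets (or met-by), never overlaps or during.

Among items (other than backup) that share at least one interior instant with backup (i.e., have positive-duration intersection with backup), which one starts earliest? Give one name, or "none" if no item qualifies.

deploy

Target backup = [June 20, June 21].
audit [June 2, June 7] → before → excluded.
compaction [June 18, June 19] → before → excluded.
demo [June 20, June 22] → started-by → candidate.
deploy [June 19, June 25] → contains → candidate.
handoff [June 12, June 15] → before → excluded.
planning [June 12, June 14] → before → excluded.
rehearsal [June 1, June 5] → before → excluded.
reindex [June 3, June 7] → before → excluded.
retro [June 20, June 25] → started-by → candidate.
snapshot [June 26, June 28] → after → excluded.
sync_call [June 4, June 14] → before → excluded.
triage [June 10, June 16] → before → excluded.
Among candidates, earliest start is June 19 → deploy.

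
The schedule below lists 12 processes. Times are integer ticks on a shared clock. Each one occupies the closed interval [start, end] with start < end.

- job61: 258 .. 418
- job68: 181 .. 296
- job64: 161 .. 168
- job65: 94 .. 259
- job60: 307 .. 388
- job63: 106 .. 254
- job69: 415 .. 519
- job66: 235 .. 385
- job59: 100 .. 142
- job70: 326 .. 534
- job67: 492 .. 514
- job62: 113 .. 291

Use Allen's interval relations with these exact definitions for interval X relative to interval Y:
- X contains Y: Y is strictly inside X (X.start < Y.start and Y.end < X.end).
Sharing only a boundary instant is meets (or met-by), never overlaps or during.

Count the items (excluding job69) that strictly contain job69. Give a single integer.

Target job69 = [415, 519].
job59 [100, 142] → before → no.
job60 [307, 388] → before → no.
job61 [258, 418] → overlaps → no.
job62 [113, 291] → before → no.
job63 [106, 254] → before → no.
job64 [161, 168] → before → no.
job65 [94, 259] → before → no.
job66 [235, 385] → before → no.
job67 [492, 514] → during → no.
job68 [181, 296] → before → no.
job70 [326, 534] → contains → counts.
Total: 1.

1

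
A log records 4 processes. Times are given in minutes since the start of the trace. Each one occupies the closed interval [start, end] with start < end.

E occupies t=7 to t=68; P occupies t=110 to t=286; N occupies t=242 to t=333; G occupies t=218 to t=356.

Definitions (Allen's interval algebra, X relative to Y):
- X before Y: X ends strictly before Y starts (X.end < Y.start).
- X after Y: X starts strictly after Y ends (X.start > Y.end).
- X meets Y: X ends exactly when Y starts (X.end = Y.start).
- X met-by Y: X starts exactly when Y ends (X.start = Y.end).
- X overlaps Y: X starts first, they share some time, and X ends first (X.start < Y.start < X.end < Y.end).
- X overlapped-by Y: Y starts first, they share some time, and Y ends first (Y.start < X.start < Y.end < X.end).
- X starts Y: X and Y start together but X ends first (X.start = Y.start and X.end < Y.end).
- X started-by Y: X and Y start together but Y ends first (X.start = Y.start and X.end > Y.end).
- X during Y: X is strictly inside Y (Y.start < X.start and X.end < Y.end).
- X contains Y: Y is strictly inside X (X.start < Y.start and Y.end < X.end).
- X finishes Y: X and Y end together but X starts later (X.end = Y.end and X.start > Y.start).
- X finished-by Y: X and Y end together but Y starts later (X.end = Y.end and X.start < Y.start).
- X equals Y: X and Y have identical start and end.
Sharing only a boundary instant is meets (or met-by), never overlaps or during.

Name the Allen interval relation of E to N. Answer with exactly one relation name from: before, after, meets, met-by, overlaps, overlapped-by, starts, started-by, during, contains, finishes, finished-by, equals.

E = [t=7, t=68]; N = [t=242, t=333].
Compare endpoints: E.start < N.start, E.start < N.end, E.end < N.start, E.end < N.end.
That pattern is 'before'.

before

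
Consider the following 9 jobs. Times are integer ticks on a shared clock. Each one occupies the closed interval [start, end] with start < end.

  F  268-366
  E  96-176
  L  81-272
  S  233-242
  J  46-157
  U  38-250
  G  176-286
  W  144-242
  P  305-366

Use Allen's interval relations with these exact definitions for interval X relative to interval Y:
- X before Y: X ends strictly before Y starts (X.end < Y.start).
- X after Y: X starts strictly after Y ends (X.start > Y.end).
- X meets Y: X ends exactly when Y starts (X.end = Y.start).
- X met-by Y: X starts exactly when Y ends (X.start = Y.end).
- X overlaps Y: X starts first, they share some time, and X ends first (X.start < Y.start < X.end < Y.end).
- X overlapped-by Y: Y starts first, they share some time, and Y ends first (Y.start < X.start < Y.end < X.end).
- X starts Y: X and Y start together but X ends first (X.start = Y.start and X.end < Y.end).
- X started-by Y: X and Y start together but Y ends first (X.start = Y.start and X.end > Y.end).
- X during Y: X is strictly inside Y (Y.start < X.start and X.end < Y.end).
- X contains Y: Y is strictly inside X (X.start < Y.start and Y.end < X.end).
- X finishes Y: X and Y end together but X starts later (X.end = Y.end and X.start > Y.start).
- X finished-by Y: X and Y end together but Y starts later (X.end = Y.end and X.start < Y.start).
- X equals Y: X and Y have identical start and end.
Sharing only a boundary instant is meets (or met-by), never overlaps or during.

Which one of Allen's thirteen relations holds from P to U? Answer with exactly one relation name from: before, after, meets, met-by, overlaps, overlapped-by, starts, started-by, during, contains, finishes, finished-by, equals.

P = [305, 366]; U = [38, 250].
Compare endpoints: P.start > U.start, P.start > U.end, P.end > U.start, P.end > U.end.
That pattern is 'after'.

after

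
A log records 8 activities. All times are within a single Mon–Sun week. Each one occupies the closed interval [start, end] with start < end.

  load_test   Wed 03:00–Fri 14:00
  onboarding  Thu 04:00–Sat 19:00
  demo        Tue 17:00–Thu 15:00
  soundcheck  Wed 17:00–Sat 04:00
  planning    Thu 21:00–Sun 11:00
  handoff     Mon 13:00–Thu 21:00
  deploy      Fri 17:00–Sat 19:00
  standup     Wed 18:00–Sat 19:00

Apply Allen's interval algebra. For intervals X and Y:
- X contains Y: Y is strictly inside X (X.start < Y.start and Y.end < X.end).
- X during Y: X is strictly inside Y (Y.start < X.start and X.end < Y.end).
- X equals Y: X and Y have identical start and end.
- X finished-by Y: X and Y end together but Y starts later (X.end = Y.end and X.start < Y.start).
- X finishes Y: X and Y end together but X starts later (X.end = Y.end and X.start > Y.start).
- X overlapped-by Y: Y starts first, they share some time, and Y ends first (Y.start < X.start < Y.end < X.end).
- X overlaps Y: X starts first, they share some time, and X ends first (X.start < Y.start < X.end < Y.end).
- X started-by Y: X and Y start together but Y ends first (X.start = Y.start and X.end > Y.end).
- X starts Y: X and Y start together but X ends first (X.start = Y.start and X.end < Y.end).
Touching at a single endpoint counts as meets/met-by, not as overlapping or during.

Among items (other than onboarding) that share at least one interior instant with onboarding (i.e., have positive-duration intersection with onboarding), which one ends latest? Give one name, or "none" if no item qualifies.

planning

Target onboarding = [Thu 04:00, Sat 19:00].
demo [Tue 17:00, Thu 15:00] → overlaps → candidate.
deploy [Fri 17:00, Sat 19:00] → finishes → candidate.
handoff [Mon 13:00, Thu 21:00] → overlaps → candidate.
load_test [Wed 03:00, Fri 14:00] → overlaps → candidate.
planning [Thu 21:00, Sun 11:00] → overlapped-by → candidate.
soundcheck [Wed 17:00, Sat 04:00] → overlaps → candidate.
standup [Wed 18:00, Sat 19:00] → finished-by → candidate.
Among candidates, latest end is Sun 11:00 → planning.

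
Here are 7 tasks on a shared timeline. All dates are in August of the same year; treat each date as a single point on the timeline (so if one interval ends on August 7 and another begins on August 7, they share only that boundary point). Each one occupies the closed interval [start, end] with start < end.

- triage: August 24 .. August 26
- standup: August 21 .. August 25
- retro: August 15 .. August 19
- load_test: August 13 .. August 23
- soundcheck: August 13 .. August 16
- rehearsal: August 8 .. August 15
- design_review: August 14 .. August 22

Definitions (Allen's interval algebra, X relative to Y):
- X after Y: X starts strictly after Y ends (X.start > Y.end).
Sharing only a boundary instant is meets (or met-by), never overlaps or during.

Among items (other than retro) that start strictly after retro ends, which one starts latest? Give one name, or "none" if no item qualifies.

Target retro = [August 15, August 19].
design_review [August 14, August 22] → contains → excluded.
load_test [August 13, August 23] → contains → excluded.
rehearsal [August 8, August 15] → meets → excluded.
soundcheck [August 13, August 16] → overlaps → excluded.
standup [August 21, August 25] → after → candidate.
triage [August 24, August 26] → after → candidate.
Among candidates, latest start is August 24 → triage.

triage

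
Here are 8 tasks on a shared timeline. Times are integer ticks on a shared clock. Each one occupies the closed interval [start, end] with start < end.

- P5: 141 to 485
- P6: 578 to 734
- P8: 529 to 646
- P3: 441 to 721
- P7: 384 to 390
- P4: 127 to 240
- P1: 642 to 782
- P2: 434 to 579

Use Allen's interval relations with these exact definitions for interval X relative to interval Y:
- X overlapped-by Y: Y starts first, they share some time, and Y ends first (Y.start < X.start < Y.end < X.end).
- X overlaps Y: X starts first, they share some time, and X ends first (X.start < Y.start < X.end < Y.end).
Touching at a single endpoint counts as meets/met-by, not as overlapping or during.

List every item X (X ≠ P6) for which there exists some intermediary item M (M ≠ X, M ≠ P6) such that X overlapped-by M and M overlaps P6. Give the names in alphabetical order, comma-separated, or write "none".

P1, P3, P8

Target P6 = [578, 734].
Intermediaries M with M overlaps P6: P2, P3, P8.
Via P2 — items with X overlapped-by P2: P3, P8.
Via P3 — items with X overlapped-by P3: P1.
Via P8 — items with X overlapped-by P8: P1.
Union: P1, P3, P8.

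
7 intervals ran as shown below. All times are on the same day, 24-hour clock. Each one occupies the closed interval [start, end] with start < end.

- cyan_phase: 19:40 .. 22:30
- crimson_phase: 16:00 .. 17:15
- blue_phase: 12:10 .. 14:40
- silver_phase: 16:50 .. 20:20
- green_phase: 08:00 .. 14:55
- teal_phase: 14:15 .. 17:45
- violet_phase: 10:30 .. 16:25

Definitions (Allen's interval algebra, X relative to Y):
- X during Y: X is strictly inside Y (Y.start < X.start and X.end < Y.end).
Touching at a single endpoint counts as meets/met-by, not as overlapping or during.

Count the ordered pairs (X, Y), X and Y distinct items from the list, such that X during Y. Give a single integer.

Checking all 42 ordered pairs for relation 'during'; matching pairs in alphabetical order:
(blue_phase, green_phase): blue_phase during green_phase ✓
(blue_phase, violet_phase): blue_phase during violet_phase ✓
(crimson_phase, teal_phase): crimson_phase during teal_phase ✓
Count: 3.

3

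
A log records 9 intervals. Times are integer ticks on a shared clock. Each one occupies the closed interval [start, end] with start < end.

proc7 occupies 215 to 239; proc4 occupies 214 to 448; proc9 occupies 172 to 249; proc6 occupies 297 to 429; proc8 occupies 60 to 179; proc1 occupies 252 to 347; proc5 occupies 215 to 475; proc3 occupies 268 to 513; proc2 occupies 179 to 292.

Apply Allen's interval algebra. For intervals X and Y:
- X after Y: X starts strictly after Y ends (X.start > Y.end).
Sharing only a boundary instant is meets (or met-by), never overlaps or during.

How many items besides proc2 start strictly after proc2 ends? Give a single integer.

1

Target proc2 = [179, 292].
proc1 [252, 347] → overlapped-by → no.
proc3 [268, 513] → overlapped-by → no.
proc4 [214, 448] → overlapped-by → no.
proc5 [215, 475] → overlapped-by → no.
proc6 [297, 429] → after → counts.
proc7 [215, 239] → during → no.
proc8 [60, 179] → meets → no.
proc9 [172, 249] → overlaps → no.
Total: 1.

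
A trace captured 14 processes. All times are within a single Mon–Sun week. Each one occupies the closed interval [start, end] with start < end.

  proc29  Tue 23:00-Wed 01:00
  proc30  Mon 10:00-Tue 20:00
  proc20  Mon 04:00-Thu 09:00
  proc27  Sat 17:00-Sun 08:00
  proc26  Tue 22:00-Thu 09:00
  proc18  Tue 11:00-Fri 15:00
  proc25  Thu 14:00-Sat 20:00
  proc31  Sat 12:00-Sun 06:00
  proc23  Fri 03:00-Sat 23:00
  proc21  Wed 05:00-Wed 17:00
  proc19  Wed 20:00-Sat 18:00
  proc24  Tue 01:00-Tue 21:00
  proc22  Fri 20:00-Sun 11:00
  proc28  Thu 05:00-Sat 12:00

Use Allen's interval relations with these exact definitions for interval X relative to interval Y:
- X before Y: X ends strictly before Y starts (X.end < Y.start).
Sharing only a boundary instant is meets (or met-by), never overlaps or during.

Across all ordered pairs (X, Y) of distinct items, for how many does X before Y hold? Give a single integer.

49

Checking all 182 ordered pairs for relation 'before'; matching pairs in alphabetical order:
(proc18, proc22): proc18 before proc22 ✓
(proc18, proc27): proc18 before proc27 ✓
(proc18, proc31): proc18 before proc31 ✓
(proc20, proc22): proc20 before proc22 ✓
(proc20, proc23): proc20 before proc23 ✓
(proc20, proc25): proc20 before proc25 ✓
(proc20, proc27): proc20 before proc27 ✓
(proc20, proc31): proc20 before proc31 ✓
(proc21, proc19): proc21 before proc19 ✓
(proc21, proc22): proc21 before proc22 ✓
(proc21, proc23): proc21 before proc23 ✓
(proc21, proc25): proc21 before proc25 ✓
(proc21, proc27): proc21 before proc27 ✓
(proc21, proc28): proc21 before proc28 ✓
(proc21, proc31): proc21 before proc31 ✓
(proc24, proc19): proc24 before proc19 ✓
(proc24, proc21): proc24 before proc21 ✓
(proc24, proc22): proc24 before proc22 ✓
(proc24, proc23): proc24 before proc23 ✓
(proc24, proc25): proc24 before proc25 ✓
(proc24, proc26): proc24 before proc26 ✓
(proc24, proc27): proc24 before proc27 ✓
(proc24, proc28): proc24 before proc28 ✓
(proc24, proc29): proc24 before proc29 ✓
... plus 25 further pairs not listed.
Count: 49.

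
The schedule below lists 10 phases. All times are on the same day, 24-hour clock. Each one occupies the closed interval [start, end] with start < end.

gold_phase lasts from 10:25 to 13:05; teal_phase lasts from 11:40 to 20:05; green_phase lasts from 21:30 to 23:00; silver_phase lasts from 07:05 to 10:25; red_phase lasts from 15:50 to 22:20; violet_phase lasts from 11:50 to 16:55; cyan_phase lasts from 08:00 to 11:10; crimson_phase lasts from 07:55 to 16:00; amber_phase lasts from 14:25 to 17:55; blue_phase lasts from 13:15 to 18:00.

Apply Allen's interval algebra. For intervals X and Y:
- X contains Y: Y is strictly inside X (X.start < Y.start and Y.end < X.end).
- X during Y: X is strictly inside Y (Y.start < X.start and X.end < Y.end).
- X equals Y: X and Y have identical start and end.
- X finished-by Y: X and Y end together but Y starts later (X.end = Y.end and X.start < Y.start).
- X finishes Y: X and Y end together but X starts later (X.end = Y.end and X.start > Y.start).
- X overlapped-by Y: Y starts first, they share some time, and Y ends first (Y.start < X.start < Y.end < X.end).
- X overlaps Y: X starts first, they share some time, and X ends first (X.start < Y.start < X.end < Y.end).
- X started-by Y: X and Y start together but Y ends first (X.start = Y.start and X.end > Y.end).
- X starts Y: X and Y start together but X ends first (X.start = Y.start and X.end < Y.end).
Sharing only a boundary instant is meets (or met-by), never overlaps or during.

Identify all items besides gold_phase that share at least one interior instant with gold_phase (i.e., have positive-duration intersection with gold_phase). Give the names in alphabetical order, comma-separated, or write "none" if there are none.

Target gold_phase = [10:25, 13:05].
amber_phase [14:25, 17:55] → after → no.
blue_phase [13:15, 18:00] → after → no.
crimson_phase [07:55, 16:00] → contains → yes.
cyan_phase [08:00, 11:10] → overlaps → yes.
green_phase [21:30, 23:00] → after → no.
red_phase [15:50, 22:20] → after → no.
silver_phase [07:05, 10:25] → meets → no.
teal_phase [11:40, 20:05] → overlapped-by → yes.
violet_phase [11:50, 16:55] → overlapped-by → yes.
Result: crimson_phase, cyan_phase, teal_phase, violet_phase.

crimson_phase, cyan_phase, teal_phase, violet_phase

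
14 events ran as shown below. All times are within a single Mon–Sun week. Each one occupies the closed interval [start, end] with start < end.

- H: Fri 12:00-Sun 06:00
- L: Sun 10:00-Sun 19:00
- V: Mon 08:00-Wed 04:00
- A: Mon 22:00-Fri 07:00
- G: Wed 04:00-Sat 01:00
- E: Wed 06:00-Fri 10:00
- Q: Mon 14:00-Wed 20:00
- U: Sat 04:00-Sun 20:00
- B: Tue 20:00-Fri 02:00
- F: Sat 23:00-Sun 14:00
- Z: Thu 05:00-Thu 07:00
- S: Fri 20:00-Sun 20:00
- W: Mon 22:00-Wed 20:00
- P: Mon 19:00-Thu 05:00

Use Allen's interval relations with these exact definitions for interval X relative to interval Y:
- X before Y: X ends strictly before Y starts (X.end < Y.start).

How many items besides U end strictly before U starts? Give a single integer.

9

Target U = [Sat 04:00, Sun 20:00].
A [Mon 22:00, Fri 07:00] → before → counts.
B [Tue 20:00, Fri 02:00] → before → counts.
E [Wed 06:00, Fri 10:00] → before → counts.
F [Sat 23:00, Sun 14:00] → during → no.
G [Wed 04:00, Sat 01:00] → before → counts.
H [Fri 12:00, Sun 06:00] → overlaps → no.
L [Sun 10:00, Sun 19:00] → during → no.
P [Mon 19:00, Thu 05:00] → before → counts.
Q [Mon 14:00, Wed 20:00] → before → counts.
S [Fri 20:00, Sun 20:00] → finished-by → no.
V [Mon 08:00, Wed 04:00] → before → counts.
W [Mon 22:00, Wed 20:00] → before → counts.
Z [Thu 05:00, Thu 07:00] → before → counts.
Total: 9.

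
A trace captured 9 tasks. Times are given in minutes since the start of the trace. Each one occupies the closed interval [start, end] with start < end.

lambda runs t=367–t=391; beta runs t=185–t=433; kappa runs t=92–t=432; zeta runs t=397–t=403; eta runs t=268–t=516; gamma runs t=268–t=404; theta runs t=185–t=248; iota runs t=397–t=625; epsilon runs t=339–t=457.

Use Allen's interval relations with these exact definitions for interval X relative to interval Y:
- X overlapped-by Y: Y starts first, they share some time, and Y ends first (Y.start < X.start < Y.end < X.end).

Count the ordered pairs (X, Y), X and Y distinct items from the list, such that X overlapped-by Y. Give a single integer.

Checking all 72 ordered pairs for relation 'overlapped-by'; matching pairs in alphabetical order:
(beta, kappa): beta overlapped-by kappa ✓
(epsilon, beta): epsilon overlapped-by beta ✓
(epsilon, gamma): epsilon overlapped-by gamma ✓
(epsilon, kappa): epsilon overlapped-by kappa ✓
(eta, beta): eta overlapped-by beta ✓
(eta, kappa): eta overlapped-by kappa ✓
(iota, beta): iota overlapped-by beta ✓
(iota, epsilon): iota overlapped-by epsilon ✓
(iota, eta): iota overlapped-by eta ✓
(iota, gamma): iota overlapped-by gamma ✓
(iota, kappa): iota overlapped-by kappa ✓
Count: 11.

11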